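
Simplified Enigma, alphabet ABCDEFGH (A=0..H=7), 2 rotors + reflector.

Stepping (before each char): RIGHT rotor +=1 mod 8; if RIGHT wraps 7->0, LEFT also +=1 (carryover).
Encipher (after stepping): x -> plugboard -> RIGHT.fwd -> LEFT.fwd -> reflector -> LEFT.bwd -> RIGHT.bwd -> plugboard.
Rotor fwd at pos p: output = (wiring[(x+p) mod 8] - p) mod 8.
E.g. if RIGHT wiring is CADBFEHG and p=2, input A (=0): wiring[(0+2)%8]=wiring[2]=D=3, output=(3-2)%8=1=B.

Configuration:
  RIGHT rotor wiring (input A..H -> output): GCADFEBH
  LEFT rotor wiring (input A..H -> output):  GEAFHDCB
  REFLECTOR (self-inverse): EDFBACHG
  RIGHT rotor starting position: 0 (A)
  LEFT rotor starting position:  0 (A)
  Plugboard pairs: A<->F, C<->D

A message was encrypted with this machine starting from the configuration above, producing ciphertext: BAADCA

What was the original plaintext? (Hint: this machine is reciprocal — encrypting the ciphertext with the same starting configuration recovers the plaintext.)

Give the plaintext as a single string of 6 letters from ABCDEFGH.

Answer: HECHDG

Derivation:
Char 1 ('B'): step: R->1, L=0; B->plug->B->R->H->L->B->refl->D->L'->F->R'->H->plug->H
Char 2 ('A'): step: R->2, L=0; A->plug->F->R->F->L->D->refl->B->L'->H->R'->E->plug->E
Char 3 ('A'): step: R->3, L=0; A->plug->F->R->D->L->F->refl->C->L'->G->R'->D->plug->C
Char 4 ('D'): step: R->4, L=0; D->plug->C->R->F->L->D->refl->B->L'->H->R'->H->plug->H
Char 5 ('C'): step: R->5, L=0; C->plug->D->R->B->L->E->refl->A->L'->C->R'->C->plug->D
Char 6 ('A'): step: R->6, L=0; A->plug->F->R->F->L->D->refl->B->L'->H->R'->G->plug->G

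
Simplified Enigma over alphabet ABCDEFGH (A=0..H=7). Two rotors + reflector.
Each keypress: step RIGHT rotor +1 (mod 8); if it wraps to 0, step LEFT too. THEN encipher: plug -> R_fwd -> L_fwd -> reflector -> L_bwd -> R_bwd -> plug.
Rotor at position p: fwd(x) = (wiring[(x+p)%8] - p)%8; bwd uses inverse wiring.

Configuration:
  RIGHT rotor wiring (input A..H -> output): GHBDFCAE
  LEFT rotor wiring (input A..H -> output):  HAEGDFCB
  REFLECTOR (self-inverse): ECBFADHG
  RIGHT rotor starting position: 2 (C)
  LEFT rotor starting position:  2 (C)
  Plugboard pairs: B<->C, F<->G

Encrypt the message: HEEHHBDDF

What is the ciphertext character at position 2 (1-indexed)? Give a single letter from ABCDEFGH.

Char 1 ('H'): step: R->3, L=2; H->plug->H->R->G->L->F->refl->D->L'->D->R'->F->plug->G
Char 2 ('E'): step: R->4, L=2; E->plug->E->R->C->L->B->refl->C->L'->A->R'->D->plug->D

D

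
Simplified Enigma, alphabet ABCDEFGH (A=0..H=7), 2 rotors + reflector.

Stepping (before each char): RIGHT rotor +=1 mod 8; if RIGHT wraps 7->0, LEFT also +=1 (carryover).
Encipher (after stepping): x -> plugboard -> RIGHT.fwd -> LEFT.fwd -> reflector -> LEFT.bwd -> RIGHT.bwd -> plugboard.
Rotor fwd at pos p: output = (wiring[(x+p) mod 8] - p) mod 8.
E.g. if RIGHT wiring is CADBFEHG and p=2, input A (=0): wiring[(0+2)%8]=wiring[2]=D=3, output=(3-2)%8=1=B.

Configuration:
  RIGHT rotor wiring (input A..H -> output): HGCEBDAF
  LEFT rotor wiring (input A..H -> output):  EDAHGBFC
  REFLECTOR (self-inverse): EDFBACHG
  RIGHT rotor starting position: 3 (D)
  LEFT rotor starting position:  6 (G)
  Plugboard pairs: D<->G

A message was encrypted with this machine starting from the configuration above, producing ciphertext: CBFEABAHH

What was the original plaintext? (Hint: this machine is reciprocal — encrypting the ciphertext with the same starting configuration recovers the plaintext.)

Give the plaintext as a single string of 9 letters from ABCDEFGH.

Answer: EHCCHHFGE

Derivation:
Char 1 ('C'): step: R->4, L=6; C->plug->C->R->E->L->C->refl->F->L'->D->R'->E->plug->E
Char 2 ('B'): step: R->5, L=6; B->plug->B->R->D->L->F->refl->C->L'->E->R'->H->plug->H
Char 3 ('F'): step: R->6, L=6; F->plug->F->R->G->L->A->refl->E->L'->B->R'->C->plug->C
Char 4 ('E'): step: R->7, L=6; E->plug->E->R->F->L->B->refl->D->L'->H->R'->C->plug->C
Char 5 ('A'): step: R->0, L->7 (L advanced); A->plug->A->R->H->L->G->refl->H->L'->F->R'->H->plug->H
Char 6 ('B'): step: R->1, L=7; B->plug->B->R->B->L->F->refl->C->L'->G->R'->H->plug->H
Char 7 ('A'): step: R->2, L=7; A->plug->A->R->A->L->D->refl->B->L'->D->R'->F->plug->F
Char 8 ('H'): step: R->3, L=7; H->plug->H->R->H->L->G->refl->H->L'->F->R'->D->plug->G
Char 9 ('H'): step: R->4, L=7; H->plug->H->R->A->L->D->refl->B->L'->D->R'->E->plug->E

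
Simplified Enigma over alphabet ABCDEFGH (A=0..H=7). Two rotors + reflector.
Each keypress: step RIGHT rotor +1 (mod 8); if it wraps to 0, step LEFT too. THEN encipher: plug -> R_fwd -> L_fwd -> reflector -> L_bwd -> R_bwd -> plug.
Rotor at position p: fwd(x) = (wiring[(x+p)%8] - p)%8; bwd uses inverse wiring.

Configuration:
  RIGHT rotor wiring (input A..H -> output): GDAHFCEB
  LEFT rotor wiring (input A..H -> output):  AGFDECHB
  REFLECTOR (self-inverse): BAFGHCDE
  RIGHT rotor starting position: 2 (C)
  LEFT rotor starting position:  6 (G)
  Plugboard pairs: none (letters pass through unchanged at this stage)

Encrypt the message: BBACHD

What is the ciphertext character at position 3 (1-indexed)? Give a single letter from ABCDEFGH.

Char 1 ('B'): step: R->3, L=6; B->plug->B->R->C->L->C->refl->F->L'->F->R'->H->plug->H
Char 2 ('B'): step: R->4, L=6; B->plug->B->R->G->L->G->refl->D->L'->B->R'->A->plug->A
Char 3 ('A'): step: R->5, L=6; A->plug->A->R->F->L->F->refl->C->L'->C->R'->G->plug->G

G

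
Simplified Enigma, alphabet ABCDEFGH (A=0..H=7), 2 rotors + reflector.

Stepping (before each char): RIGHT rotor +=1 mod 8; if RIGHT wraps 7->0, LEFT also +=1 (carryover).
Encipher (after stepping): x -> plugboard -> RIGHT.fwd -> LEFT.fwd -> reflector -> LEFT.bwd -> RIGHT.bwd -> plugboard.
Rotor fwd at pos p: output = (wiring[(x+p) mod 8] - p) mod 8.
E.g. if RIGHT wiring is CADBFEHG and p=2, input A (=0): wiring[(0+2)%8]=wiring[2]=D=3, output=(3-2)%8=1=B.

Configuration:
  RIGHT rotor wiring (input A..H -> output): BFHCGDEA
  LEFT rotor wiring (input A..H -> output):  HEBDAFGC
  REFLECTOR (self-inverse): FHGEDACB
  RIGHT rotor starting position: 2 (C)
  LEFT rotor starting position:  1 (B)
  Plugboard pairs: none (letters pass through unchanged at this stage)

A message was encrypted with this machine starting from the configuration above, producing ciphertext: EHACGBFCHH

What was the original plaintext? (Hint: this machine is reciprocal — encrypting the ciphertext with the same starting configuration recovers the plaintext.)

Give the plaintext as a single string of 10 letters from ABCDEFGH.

Char 1 ('E'): step: R->3, L=1; E->plug->E->R->F->L->F->refl->A->L'->B->R'->D->plug->D
Char 2 ('H'): step: R->4, L=1; H->plug->H->R->G->L->B->refl->H->L'->D->R'->G->plug->G
Char 3 ('A'): step: R->5, L=1; A->plug->A->R->G->L->B->refl->H->L'->D->R'->C->plug->C
Char 4 ('C'): step: R->6, L=1; C->plug->C->R->D->L->H->refl->B->L'->G->R'->A->plug->A
Char 5 ('G'): step: R->7, L=1; G->plug->G->R->E->L->E->refl->D->L'->A->R'->D->plug->D
Char 6 ('B'): step: R->0, L->2 (L advanced); B->plug->B->R->F->L->A->refl->F->L'->G->R'->E->plug->E
Char 7 ('F'): step: R->1, L=2; F->plug->F->R->D->L->D->refl->E->L'->E->R'->A->plug->A
Char 8 ('C'): step: R->2, L=2; C->plug->C->R->E->L->E->refl->D->L'->D->R'->H->plug->H
Char 9 ('H'): step: R->3, L=2; H->plug->H->R->E->L->E->refl->D->L'->D->R'->B->plug->B
Char 10 ('H'): step: R->4, L=2; H->plug->H->R->G->L->F->refl->A->L'->F->R'->E->plug->E

Answer: DGCADEAHBE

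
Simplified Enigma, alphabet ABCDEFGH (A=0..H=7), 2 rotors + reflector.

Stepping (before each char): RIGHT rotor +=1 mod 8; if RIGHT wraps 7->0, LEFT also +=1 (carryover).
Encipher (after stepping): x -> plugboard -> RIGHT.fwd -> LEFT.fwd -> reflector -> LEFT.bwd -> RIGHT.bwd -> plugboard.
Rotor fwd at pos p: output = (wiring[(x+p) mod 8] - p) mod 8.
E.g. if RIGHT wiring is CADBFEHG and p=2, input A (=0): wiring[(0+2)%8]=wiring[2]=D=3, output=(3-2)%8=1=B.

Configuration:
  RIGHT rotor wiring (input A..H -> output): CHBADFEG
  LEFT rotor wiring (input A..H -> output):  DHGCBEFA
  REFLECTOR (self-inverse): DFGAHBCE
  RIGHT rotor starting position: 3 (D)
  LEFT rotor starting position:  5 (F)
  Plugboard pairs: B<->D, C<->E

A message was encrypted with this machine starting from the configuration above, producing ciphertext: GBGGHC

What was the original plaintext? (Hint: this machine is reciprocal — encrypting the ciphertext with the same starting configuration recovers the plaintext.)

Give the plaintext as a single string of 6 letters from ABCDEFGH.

Char 1 ('G'): step: R->4, L=5; G->plug->G->R->F->L->B->refl->F->L'->G->R'->E->plug->C
Char 2 ('B'): step: R->5, L=5; B->plug->D->R->F->L->B->refl->F->L'->G->R'->H->plug->H
Char 3 ('G'): step: R->6, L=5; G->plug->G->R->F->L->B->refl->F->L'->G->R'->A->plug->A
Char 4 ('G'): step: R->7, L=5; G->plug->G->R->G->L->F->refl->B->L'->F->R'->H->plug->H
Char 5 ('H'): step: R->0, L->6 (L advanced); H->plug->H->R->G->L->D->refl->A->L'->E->R'->G->plug->G
Char 6 ('C'): step: R->1, L=6; C->plug->E->R->E->L->A->refl->D->L'->G->R'->A->plug->A

Answer: CHAHGA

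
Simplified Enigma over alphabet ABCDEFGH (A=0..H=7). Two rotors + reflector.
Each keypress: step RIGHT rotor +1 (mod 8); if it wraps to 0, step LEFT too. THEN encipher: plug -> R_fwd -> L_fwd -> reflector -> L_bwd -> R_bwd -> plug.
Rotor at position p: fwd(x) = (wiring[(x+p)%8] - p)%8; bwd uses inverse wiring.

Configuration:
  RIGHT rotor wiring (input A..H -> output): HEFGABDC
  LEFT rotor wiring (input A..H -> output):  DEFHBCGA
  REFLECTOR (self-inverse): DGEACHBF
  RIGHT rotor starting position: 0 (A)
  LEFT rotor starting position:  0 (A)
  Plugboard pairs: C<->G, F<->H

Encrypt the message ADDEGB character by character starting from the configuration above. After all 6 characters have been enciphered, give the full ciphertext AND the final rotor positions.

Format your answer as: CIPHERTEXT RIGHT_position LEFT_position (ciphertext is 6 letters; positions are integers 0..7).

Answer: HHEFCD 6 0

Derivation:
Char 1 ('A'): step: R->1, L=0; A->plug->A->R->D->L->H->refl->F->L'->C->R'->F->plug->H
Char 2 ('D'): step: R->2, L=0; D->plug->D->R->H->L->A->refl->D->L'->A->R'->F->plug->H
Char 3 ('D'): step: R->3, L=0; D->plug->D->R->A->L->D->refl->A->L'->H->R'->E->plug->E
Char 4 ('E'): step: R->4, L=0; E->plug->E->R->D->L->H->refl->F->L'->C->R'->H->plug->F
Char 5 ('G'): step: R->5, L=0; G->plug->C->R->F->L->C->refl->E->L'->B->R'->G->plug->C
Char 6 ('B'): step: R->6, L=0; B->plug->B->R->E->L->B->refl->G->L'->G->R'->D->plug->D
Final: ciphertext=HHEFCD, RIGHT=6, LEFT=0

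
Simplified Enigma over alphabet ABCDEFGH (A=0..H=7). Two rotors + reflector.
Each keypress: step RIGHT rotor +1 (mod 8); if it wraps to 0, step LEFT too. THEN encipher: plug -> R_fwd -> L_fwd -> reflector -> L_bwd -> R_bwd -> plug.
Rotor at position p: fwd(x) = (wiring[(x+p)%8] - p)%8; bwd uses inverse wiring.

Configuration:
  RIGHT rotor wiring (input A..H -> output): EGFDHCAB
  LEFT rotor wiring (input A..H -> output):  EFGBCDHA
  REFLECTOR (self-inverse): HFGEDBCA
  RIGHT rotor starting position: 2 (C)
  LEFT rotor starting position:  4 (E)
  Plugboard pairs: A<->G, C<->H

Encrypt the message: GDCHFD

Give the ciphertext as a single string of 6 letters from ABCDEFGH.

Char 1 ('G'): step: R->3, L=4; G->plug->A->R->A->L->G->refl->C->L'->G->R'->E->plug->E
Char 2 ('D'): step: R->4, L=4; D->plug->D->R->F->L->B->refl->F->L'->H->R'->H->plug->C
Char 3 ('C'): step: R->5, L=4; C->plug->H->R->C->L->D->refl->E->L'->D->R'->B->plug->B
Char 4 ('H'): step: R->6, L=4; H->plug->C->R->G->L->C->refl->G->L'->A->R'->D->plug->D
Char 5 ('F'): step: R->7, L=4; F->plug->F->R->A->L->G->refl->C->L'->G->R'->D->plug->D
Char 6 ('D'): step: R->0, L->5 (L advanced); D->plug->D->R->D->L->H->refl->A->L'->E->R'->A->plug->G

Answer: ECBDDG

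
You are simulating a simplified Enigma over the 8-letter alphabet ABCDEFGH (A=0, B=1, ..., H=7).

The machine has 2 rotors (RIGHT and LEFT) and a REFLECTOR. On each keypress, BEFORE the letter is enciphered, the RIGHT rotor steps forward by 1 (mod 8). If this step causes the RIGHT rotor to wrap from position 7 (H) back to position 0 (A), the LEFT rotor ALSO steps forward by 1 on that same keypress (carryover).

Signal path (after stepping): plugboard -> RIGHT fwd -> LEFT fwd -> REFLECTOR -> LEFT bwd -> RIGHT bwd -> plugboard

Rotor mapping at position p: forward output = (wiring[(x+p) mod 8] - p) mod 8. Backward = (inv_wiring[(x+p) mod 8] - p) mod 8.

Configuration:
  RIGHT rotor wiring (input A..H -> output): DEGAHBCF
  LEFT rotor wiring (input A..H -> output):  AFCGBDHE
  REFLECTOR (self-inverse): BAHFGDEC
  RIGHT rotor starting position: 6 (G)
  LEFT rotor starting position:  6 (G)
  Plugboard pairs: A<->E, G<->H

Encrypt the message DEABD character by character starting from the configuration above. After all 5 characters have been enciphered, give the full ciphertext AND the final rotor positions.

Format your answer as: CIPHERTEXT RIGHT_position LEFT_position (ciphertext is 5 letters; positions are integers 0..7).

Char 1 ('D'): step: R->7, L=6; D->plug->D->R->H->L->F->refl->D->L'->G->R'->A->plug->E
Char 2 ('E'): step: R->0, L->7 (L advanced); E->plug->A->R->D->L->D->refl->F->L'->A->R'->D->plug->D
Char 3 ('A'): step: R->1, L=7; A->plug->E->R->A->L->F->refl->D->L'->D->R'->A->plug->E
Char 4 ('B'): step: R->2, L=7; B->plug->B->R->G->L->E->refl->G->L'->C->R'->H->plug->G
Char 5 ('D'): step: R->3, L=7; D->plug->D->R->H->L->A->refl->B->L'->B->R'->G->plug->H
Final: ciphertext=EDEGH, RIGHT=3, LEFT=7

Answer: EDEGH 3 7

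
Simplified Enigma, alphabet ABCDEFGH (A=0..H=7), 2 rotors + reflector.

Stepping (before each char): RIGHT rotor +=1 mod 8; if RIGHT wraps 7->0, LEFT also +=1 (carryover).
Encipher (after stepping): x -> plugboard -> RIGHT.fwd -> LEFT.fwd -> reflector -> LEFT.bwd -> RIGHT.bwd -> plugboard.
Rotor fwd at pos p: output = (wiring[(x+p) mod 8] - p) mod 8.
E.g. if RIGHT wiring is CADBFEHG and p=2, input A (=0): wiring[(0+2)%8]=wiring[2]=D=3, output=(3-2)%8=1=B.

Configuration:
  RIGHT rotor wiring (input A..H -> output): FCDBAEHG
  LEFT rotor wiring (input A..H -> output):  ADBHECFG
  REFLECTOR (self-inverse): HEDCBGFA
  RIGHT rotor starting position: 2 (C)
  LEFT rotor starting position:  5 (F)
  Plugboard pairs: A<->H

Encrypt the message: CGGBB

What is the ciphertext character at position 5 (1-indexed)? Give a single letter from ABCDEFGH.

Char 1 ('C'): step: R->3, L=5; C->plug->C->R->B->L->A->refl->H->L'->H->R'->G->plug->G
Char 2 ('G'): step: R->4, L=5; G->plug->G->R->H->L->H->refl->A->L'->B->R'->E->plug->E
Char 3 ('G'): step: R->5, L=5; G->plug->G->R->E->L->G->refl->F->L'->A->R'->D->plug->D
Char 4 ('B'): step: R->6, L=5; B->plug->B->R->A->L->F->refl->G->L'->E->R'->D->plug->D
Char 5 ('B'): step: R->7, L=5; B->plug->B->R->G->L->C->refl->D->L'->D->R'->C->plug->C

C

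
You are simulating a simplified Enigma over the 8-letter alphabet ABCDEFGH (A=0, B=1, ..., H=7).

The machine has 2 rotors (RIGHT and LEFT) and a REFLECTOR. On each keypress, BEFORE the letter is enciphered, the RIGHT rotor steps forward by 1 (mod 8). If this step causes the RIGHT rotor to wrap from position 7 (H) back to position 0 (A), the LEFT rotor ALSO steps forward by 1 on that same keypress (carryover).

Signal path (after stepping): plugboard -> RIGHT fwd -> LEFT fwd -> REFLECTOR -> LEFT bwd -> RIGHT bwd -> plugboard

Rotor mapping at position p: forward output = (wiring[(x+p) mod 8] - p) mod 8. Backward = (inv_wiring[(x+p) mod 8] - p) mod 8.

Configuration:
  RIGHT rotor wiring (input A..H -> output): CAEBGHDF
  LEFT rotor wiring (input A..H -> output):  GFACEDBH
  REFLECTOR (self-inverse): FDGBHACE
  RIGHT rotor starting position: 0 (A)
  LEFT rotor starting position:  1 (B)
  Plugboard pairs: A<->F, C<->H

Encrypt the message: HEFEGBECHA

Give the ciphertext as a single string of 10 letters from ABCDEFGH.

Char 1 ('H'): step: R->1, L=1; H->plug->C->R->A->L->E->refl->H->L'->B->R'->H->plug->C
Char 2 ('E'): step: R->2, L=1; E->plug->E->R->B->L->H->refl->E->L'->A->R'->G->plug->G
Char 3 ('F'): step: R->3, L=1; F->plug->A->R->G->L->G->refl->C->L'->E->R'->C->plug->H
Char 4 ('E'): step: R->4, L=1; E->plug->E->R->G->L->G->refl->C->L'->E->R'->F->plug->A
Char 5 ('G'): step: R->5, L=1; G->plug->G->R->E->L->C->refl->G->L'->G->R'->B->plug->B
Char 6 ('B'): step: R->6, L=1; B->plug->B->R->H->L->F->refl->A->L'->F->R'->A->plug->F
Char 7 ('E'): step: R->7, L=1; E->plug->E->R->C->L->B->refl->D->L'->D->R'->B->plug->B
Char 8 ('C'): step: R->0, L->2 (L advanced); C->plug->H->R->F->L->F->refl->A->L'->B->R'->D->plug->D
Char 9 ('H'): step: R->1, L=2; H->plug->C->R->A->L->G->refl->C->L'->C->R'->F->plug->A
Char 10 ('A'): step: R->2, L=2; A->plug->F->R->D->L->B->refl->D->L'->H->R'->B->plug->B

Answer: CGHABFBDAB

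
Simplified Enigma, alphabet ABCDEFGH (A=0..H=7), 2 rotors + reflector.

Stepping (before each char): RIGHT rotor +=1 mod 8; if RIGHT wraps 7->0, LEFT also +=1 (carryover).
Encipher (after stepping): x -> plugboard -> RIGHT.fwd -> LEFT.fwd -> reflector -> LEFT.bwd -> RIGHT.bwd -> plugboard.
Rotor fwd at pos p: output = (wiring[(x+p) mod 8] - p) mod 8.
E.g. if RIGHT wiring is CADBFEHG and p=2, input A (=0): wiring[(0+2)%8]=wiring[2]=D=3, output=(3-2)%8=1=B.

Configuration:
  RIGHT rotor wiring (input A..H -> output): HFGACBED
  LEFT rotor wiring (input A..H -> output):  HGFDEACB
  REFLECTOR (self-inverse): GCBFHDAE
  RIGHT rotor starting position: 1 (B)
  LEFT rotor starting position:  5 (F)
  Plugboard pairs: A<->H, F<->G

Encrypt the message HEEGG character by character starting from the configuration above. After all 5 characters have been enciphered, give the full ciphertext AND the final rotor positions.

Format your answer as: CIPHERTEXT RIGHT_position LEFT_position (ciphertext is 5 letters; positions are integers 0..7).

Answer: ADAED 6 5

Derivation:
Char 1 ('H'): step: R->2, L=5; H->plug->A->R->E->L->B->refl->C->L'->D->R'->H->plug->A
Char 2 ('E'): step: R->3, L=5; E->plug->E->R->A->L->D->refl->F->L'->B->R'->D->plug->D
Char 3 ('E'): step: R->4, L=5; E->plug->E->R->D->L->C->refl->B->L'->E->R'->H->plug->A
Char 4 ('G'): step: R->5, L=5; G->plug->F->R->B->L->F->refl->D->L'->A->R'->E->plug->E
Char 5 ('G'): step: R->6, L=5; G->plug->F->R->C->L->E->refl->H->L'->H->R'->D->plug->D
Final: ciphertext=ADAED, RIGHT=6, LEFT=5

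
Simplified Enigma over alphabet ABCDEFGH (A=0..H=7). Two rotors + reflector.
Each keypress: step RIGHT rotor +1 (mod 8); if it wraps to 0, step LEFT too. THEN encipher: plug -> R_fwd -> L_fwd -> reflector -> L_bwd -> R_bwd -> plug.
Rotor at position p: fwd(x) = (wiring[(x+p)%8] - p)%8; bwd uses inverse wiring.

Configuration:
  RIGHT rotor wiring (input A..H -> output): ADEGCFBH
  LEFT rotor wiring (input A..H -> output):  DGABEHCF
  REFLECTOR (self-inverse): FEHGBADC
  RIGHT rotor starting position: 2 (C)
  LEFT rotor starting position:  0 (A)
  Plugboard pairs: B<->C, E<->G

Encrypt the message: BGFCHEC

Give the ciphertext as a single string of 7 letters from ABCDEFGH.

Answer: CDBFGHG

Derivation:
Char 1 ('B'): step: R->3, L=0; B->plug->C->R->C->L->A->refl->F->L'->H->R'->B->plug->C
Char 2 ('G'): step: R->4, L=0; G->plug->E->R->E->L->E->refl->B->L'->D->R'->D->plug->D
Char 3 ('F'): step: R->5, L=0; F->plug->F->R->H->L->F->refl->A->L'->C->R'->C->plug->B
Char 4 ('C'): step: R->6, L=0; C->plug->B->R->B->L->G->refl->D->L'->A->R'->F->plug->F
Char 5 ('H'): step: R->7, L=0; H->plug->H->R->C->L->A->refl->F->L'->H->R'->E->plug->G
Char 6 ('E'): step: R->0, L->1 (L advanced); E->plug->G->R->B->L->H->refl->C->L'->H->R'->H->plug->H
Char 7 ('C'): step: R->1, L=1; C->plug->B->R->D->L->D->refl->G->L'->E->R'->E->plug->G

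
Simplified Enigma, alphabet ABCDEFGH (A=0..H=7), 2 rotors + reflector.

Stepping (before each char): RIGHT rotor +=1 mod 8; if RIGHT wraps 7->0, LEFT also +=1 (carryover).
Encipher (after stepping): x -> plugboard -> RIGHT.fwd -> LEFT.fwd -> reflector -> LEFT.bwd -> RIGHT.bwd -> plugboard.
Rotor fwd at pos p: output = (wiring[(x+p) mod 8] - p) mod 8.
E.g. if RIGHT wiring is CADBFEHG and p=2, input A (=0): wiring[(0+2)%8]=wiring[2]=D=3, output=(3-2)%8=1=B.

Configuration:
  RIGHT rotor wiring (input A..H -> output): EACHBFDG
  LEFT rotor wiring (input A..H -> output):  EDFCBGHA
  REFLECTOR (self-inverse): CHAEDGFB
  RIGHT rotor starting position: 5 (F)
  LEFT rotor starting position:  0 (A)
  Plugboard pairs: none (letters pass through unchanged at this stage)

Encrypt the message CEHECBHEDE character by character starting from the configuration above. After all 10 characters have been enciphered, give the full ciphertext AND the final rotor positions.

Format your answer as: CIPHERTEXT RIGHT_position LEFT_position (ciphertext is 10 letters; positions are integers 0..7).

Answer: ECCGECEACD 7 1

Derivation:
Char 1 ('C'): step: R->6, L=0; C->plug->C->R->G->L->H->refl->B->L'->E->R'->E->plug->E
Char 2 ('E'): step: R->7, L=0; E->plug->E->R->A->L->E->refl->D->L'->B->R'->C->plug->C
Char 3 ('H'): step: R->0, L->1 (L advanced); H->plug->H->R->G->L->H->refl->B->L'->C->R'->C->plug->C
Char 4 ('E'): step: R->1, L=1; E->plug->E->R->E->L->F->refl->G->L'->F->R'->G->plug->G
Char 5 ('C'): step: R->2, L=1; C->plug->C->R->H->L->D->refl->E->L'->B->R'->E->plug->E
Char 6 ('B'): step: R->3, L=1; B->plug->B->R->G->L->H->refl->B->L'->C->R'->C->plug->C
Char 7 ('H'): step: R->4, L=1; H->plug->H->R->D->L->A->refl->C->L'->A->R'->E->plug->E
Char 8 ('E'): step: R->5, L=1; E->plug->E->R->D->L->A->refl->C->L'->A->R'->A->plug->A
Char 9 ('D'): step: R->6, L=1; D->plug->D->R->C->L->B->refl->H->L'->G->R'->C->plug->C
Char 10 ('E'): step: R->7, L=1; E->plug->E->R->A->L->C->refl->A->L'->D->R'->D->plug->D
Final: ciphertext=ECCGECEACD, RIGHT=7, LEFT=1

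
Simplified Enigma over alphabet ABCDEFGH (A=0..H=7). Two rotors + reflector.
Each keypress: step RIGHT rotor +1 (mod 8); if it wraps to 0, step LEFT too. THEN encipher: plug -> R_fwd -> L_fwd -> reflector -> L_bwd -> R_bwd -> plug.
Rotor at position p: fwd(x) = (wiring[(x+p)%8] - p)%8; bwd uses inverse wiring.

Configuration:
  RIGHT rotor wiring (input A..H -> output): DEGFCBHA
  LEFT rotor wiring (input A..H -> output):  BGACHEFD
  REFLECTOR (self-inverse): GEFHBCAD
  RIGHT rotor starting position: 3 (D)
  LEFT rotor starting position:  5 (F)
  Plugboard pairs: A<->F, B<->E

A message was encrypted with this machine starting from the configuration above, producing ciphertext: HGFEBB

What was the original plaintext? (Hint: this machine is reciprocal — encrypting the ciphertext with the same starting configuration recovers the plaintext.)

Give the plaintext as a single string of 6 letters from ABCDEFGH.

Answer: GHEAHH

Derivation:
Char 1 ('H'): step: R->4, L=5; H->plug->H->R->B->L->A->refl->G->L'->C->R'->G->plug->G
Char 2 ('G'): step: R->5, L=5; G->plug->G->R->A->L->H->refl->D->L'->F->R'->H->plug->H
Char 3 ('F'): step: R->6, L=5; F->plug->A->R->B->L->A->refl->G->L'->C->R'->B->plug->E
Char 4 ('E'): step: R->7, L=5; E->plug->B->R->E->L->B->refl->E->L'->D->R'->F->plug->A
Char 5 ('B'): step: R->0, L->6 (L advanced); B->plug->E->R->C->L->D->refl->H->L'->A->R'->H->plug->H
Char 6 ('B'): step: R->1, L=6; B->plug->E->R->A->L->H->refl->D->L'->C->R'->H->plug->H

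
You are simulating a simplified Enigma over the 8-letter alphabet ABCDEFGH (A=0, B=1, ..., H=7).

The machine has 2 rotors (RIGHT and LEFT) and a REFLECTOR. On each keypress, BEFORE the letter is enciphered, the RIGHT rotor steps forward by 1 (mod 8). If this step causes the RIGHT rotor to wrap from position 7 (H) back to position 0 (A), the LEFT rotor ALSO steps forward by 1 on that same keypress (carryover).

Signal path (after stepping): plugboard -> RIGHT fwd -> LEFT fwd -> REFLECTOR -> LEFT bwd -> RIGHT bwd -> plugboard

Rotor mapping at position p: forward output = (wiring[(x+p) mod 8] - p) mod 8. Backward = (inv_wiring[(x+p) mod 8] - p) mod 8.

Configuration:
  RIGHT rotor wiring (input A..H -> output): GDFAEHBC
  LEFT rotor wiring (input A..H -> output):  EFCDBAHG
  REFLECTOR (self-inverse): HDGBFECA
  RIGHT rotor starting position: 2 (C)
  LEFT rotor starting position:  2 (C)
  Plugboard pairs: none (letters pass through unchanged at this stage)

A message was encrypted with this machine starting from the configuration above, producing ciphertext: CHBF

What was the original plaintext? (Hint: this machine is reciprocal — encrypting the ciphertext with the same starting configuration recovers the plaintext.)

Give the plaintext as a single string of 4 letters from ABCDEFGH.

Answer: ACCC

Derivation:
Char 1 ('C'): step: R->3, L=2; C->plug->C->R->E->L->F->refl->E->L'->F->R'->A->plug->A
Char 2 ('H'): step: R->4, L=2; H->plug->H->R->E->L->F->refl->E->L'->F->R'->C->plug->C
Char 3 ('B'): step: R->5, L=2; B->plug->B->R->E->L->F->refl->E->L'->F->R'->C->plug->C
Char 4 ('F'): step: R->6, L=2; F->plug->F->R->C->L->H->refl->A->L'->A->R'->C->plug->C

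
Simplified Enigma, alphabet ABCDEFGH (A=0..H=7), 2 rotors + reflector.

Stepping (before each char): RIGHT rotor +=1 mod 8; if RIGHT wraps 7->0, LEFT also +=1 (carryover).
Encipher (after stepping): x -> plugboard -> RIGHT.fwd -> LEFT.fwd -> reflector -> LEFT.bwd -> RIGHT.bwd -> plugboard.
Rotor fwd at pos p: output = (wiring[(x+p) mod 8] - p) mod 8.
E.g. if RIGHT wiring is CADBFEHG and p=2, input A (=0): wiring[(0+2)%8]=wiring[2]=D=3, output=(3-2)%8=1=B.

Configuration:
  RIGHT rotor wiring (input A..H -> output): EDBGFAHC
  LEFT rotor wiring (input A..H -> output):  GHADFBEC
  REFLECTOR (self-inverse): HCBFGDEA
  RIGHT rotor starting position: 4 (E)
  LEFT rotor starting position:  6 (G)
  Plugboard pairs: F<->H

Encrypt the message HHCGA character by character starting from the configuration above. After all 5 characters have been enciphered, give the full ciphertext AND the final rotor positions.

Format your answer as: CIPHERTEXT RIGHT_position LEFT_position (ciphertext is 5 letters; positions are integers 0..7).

Answer: AAAHG 1 7

Derivation:
Char 1 ('H'): step: R->5, L=6; H->plug->F->R->E->L->C->refl->B->L'->D->R'->A->plug->A
Char 2 ('H'): step: R->6, L=6; H->plug->F->R->A->L->G->refl->E->L'->B->R'->A->plug->A
Char 3 ('C'): step: R->7, L=6; C->plug->C->R->E->L->C->refl->B->L'->D->R'->A->plug->A
Char 4 ('G'): step: R->0, L->7 (L advanced); G->plug->G->R->H->L->F->refl->D->L'->A->R'->F->plug->H
Char 5 ('A'): step: R->1, L=7; A->plug->A->R->C->L->A->refl->H->L'->B->R'->G->plug->G
Final: ciphertext=AAAHG, RIGHT=1, LEFT=7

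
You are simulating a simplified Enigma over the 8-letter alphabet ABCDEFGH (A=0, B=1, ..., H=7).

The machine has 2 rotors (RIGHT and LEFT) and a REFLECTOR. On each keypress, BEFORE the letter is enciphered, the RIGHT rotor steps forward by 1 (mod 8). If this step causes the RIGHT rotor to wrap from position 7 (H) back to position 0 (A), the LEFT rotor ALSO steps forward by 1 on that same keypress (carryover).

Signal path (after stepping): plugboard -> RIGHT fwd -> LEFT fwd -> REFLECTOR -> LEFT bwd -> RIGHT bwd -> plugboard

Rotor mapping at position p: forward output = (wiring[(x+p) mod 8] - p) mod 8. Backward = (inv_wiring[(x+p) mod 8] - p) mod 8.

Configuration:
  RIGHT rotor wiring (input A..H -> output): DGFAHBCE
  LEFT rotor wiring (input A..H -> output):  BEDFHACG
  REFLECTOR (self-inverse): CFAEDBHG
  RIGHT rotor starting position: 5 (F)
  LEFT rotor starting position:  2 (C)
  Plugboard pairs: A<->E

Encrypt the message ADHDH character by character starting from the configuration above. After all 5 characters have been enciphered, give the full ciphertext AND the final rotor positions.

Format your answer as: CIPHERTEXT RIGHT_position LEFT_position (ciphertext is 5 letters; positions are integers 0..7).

Answer: EHFHG 2 3

Derivation:
Char 1 ('A'): step: R->6, L=2; A->plug->E->R->H->L->C->refl->A->L'->E->R'->A->plug->E
Char 2 ('D'): step: R->7, L=2; D->plug->D->R->G->L->H->refl->G->L'->D->R'->H->plug->H
Char 3 ('H'): step: R->0, L->3 (L advanced); H->plug->H->R->E->L->D->refl->E->L'->B->R'->F->plug->F
Char 4 ('D'): step: R->1, L=3; D->plug->D->R->G->L->B->refl->F->L'->C->R'->H->plug->H
Char 5 ('H'): step: R->2, L=3; H->plug->H->R->E->L->D->refl->E->L'->B->R'->G->plug->G
Final: ciphertext=EHFHG, RIGHT=2, LEFT=3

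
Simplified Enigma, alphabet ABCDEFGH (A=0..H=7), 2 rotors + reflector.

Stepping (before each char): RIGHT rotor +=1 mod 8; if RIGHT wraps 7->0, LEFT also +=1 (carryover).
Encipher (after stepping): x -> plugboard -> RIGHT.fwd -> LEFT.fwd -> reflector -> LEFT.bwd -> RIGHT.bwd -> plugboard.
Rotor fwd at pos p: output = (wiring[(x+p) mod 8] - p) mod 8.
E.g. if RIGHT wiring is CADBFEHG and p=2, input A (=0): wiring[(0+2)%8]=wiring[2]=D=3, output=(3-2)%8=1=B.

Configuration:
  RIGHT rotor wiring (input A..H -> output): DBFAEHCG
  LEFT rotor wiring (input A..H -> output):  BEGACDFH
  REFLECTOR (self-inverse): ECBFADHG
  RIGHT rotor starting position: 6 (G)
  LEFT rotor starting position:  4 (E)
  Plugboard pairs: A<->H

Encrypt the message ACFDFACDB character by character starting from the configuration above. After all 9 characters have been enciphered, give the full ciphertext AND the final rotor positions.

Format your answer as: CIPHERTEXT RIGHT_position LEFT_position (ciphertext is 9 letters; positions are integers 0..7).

Char 1 ('A'): step: R->7, L=4; A->plug->H->R->D->L->D->refl->F->L'->E->R'->B->plug->B
Char 2 ('C'): step: R->0, L->5 (L advanced); C->plug->C->R->F->L->B->refl->C->L'->C->R'->G->plug->G
Char 3 ('F'): step: R->1, L=5; F->plug->F->R->B->L->A->refl->E->L'->D->R'->D->plug->D
Char 4 ('D'): step: R->2, L=5; D->plug->D->R->F->L->B->refl->C->L'->C->R'->C->plug->C
Char 5 ('F'): step: R->3, L=5; F->plug->F->R->A->L->G->refl->H->L'->E->R'->C->plug->C
Char 6 ('A'): step: R->4, L=5; A->plug->H->R->E->L->H->refl->G->L'->A->R'->A->plug->H
Char 7 ('C'): step: R->5, L=5; C->plug->C->R->B->L->A->refl->E->L'->D->R'->G->plug->G
Char 8 ('D'): step: R->6, L=5; D->plug->D->R->D->L->E->refl->A->L'->B->R'->H->plug->A
Char 9 ('B'): step: R->7, L=5; B->plug->B->R->E->L->H->refl->G->L'->A->R'->G->plug->G
Final: ciphertext=BGDCCHGAG, RIGHT=7, LEFT=5

Answer: BGDCCHGAG 7 5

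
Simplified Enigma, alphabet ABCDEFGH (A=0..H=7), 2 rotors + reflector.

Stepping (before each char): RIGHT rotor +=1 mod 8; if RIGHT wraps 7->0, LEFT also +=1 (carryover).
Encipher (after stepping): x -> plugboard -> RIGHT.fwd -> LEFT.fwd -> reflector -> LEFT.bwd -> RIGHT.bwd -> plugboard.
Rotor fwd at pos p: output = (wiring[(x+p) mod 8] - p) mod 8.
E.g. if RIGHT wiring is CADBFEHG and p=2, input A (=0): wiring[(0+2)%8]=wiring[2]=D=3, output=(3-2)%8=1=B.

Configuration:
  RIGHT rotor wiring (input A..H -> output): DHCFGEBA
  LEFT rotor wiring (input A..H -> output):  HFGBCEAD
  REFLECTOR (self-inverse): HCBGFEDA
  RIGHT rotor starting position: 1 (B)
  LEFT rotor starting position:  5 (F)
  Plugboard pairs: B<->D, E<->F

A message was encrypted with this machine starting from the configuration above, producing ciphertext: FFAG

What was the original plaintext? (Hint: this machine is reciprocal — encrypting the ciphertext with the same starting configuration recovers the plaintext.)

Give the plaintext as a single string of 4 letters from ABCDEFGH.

Char 1 ('F'): step: R->2, L=5; F->plug->E->R->H->L->F->refl->E->L'->G->R'->F->plug->E
Char 2 ('F'): step: R->3, L=5; F->plug->E->R->F->L->B->refl->C->L'->D->R'->B->plug->D
Char 3 ('A'): step: R->4, L=5; A->plug->A->R->C->L->G->refl->D->L'->B->R'->H->plug->H
Char 4 ('G'): step: R->5, L=5; G->plug->G->R->A->L->H->refl->A->L'->E->R'->B->plug->D

Answer: EDHD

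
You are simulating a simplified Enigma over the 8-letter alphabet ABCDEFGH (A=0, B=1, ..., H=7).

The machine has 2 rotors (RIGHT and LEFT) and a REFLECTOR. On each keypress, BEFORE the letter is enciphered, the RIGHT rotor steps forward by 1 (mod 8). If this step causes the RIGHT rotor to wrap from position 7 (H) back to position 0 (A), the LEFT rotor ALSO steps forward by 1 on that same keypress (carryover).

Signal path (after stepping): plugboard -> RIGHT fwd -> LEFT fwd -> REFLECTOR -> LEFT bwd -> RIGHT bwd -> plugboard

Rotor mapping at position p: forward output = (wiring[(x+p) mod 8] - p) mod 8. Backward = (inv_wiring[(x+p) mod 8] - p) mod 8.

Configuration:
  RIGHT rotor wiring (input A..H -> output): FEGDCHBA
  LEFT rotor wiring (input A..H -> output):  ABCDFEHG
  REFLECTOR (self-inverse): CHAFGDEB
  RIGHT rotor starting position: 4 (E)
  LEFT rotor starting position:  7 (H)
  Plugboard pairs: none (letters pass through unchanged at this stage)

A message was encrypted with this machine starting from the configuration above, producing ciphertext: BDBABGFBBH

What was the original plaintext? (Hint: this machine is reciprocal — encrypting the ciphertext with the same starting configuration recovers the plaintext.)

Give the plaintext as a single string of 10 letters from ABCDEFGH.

Char 1 ('B'): step: R->5, L=7; B->plug->B->R->E->L->E->refl->G->L'->F->R'->H->plug->H
Char 2 ('D'): step: R->6, L=7; D->plug->D->R->G->L->F->refl->D->L'->D->R'->A->plug->A
Char 3 ('B'): step: R->7, L=7; B->plug->B->R->G->L->F->refl->D->L'->D->R'->F->plug->F
Char 4 ('A'): step: R->0, L->0 (L advanced); A->plug->A->R->F->L->E->refl->G->L'->H->R'->F->plug->F
Char 5 ('B'): step: R->1, L=0; B->plug->B->R->F->L->E->refl->G->L'->H->R'->G->plug->G
Char 6 ('G'): step: R->2, L=0; G->plug->G->R->D->L->D->refl->F->L'->E->R'->A->plug->A
Char 7 ('F'): step: R->3, L=0; F->plug->F->R->C->L->C->refl->A->L'->A->R'->A->plug->A
Char 8 ('B'): step: R->4, L=0; B->plug->B->R->D->L->D->refl->F->L'->E->R'->D->plug->D
Char 9 ('B'): step: R->5, L=0; B->plug->B->R->E->L->F->refl->D->L'->D->R'->C->plug->C
Char 10 ('H'): step: R->6, L=0; H->plug->H->R->B->L->B->refl->H->L'->G->R'->D->plug->D

Answer: HAFFGAADCD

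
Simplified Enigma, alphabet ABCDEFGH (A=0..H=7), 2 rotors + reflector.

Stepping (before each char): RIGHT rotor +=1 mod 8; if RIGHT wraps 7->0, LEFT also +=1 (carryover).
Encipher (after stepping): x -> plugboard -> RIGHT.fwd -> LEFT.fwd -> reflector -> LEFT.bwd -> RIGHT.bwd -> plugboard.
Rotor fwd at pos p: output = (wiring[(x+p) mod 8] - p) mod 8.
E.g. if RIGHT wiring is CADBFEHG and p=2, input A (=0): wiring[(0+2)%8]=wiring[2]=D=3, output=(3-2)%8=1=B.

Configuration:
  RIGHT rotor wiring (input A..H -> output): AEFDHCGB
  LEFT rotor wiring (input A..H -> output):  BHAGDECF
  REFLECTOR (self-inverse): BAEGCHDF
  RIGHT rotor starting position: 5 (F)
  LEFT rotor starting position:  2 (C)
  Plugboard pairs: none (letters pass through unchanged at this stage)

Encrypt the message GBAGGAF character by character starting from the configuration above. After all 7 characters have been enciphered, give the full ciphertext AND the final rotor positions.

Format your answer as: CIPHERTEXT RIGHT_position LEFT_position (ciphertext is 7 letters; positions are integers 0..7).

Answer: BGCFEFD 4 3

Derivation:
Char 1 ('G'): step: R->6, L=2; G->plug->G->R->B->L->E->refl->C->L'->D->R'->B->plug->B
Char 2 ('B'): step: R->7, L=2; B->plug->B->R->B->L->E->refl->C->L'->D->R'->G->plug->G
Char 3 ('A'): step: R->0, L->3 (L advanced); A->plug->A->R->A->L->D->refl->G->L'->F->R'->C->plug->C
Char 4 ('G'): step: R->1, L=3; G->plug->G->R->A->L->D->refl->G->L'->F->R'->F->plug->F
Char 5 ('G'): step: R->2, L=3; G->plug->G->R->G->L->E->refl->C->L'->E->R'->E->plug->E
Char 6 ('A'): step: R->3, L=3; A->plug->A->R->A->L->D->refl->G->L'->F->R'->F->plug->F
Char 7 ('F'): step: R->4, L=3; F->plug->F->R->A->L->D->refl->G->L'->F->R'->D->plug->D
Final: ciphertext=BGCFEFD, RIGHT=4, LEFT=3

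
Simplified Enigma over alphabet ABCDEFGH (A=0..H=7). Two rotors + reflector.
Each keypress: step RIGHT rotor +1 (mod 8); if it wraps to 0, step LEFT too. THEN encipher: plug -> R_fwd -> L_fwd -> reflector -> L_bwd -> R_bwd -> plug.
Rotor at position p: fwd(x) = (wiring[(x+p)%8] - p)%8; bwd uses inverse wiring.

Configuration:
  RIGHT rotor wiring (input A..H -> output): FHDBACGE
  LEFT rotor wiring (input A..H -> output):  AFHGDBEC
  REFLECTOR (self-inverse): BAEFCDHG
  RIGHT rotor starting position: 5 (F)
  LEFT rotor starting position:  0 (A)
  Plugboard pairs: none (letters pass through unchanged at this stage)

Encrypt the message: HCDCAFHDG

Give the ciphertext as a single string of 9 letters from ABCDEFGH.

Char 1 ('H'): step: R->6, L=0; H->plug->H->R->E->L->D->refl->F->L'->B->R'->D->plug->D
Char 2 ('C'): step: R->7, L=0; C->plug->C->R->A->L->A->refl->B->L'->F->R'->A->plug->A
Char 3 ('D'): step: R->0, L->1 (L advanced); D->plug->D->R->B->L->G->refl->H->L'->H->R'->B->plug->B
Char 4 ('C'): step: R->1, L=1; C->plug->C->R->A->L->E->refl->C->L'->D->R'->G->plug->G
Char 5 ('A'): step: R->2, L=1; A->plug->A->R->B->L->G->refl->H->L'->H->R'->B->plug->B
Char 6 ('F'): step: R->3, L=1; F->plug->F->R->C->L->F->refl->D->L'->F->R'->B->plug->B
Char 7 ('H'): step: R->4, L=1; H->plug->H->R->F->L->D->refl->F->L'->C->R'->C->plug->C
Char 8 ('D'): step: R->5, L=1; D->plug->D->R->A->L->E->refl->C->L'->D->R'->H->plug->H
Char 9 ('G'): step: R->6, L=1; G->plug->G->R->C->L->F->refl->D->L'->F->R'->E->plug->E

Answer: DABGBBCHE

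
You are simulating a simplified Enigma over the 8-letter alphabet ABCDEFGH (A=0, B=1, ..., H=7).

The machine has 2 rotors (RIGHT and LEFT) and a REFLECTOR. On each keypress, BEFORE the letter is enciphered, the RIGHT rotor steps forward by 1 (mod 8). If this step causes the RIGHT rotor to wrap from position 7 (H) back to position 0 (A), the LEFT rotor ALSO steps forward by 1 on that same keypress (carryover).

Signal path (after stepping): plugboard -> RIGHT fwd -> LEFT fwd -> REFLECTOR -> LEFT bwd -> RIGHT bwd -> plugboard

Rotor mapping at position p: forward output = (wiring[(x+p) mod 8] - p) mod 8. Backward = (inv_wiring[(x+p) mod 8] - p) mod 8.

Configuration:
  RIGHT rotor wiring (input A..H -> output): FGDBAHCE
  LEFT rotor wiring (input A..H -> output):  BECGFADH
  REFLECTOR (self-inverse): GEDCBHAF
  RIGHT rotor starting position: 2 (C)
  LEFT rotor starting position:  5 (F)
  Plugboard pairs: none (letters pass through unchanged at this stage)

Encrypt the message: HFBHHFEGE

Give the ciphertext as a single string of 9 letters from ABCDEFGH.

Answer: FDGCBGCDC

Derivation:
Char 1 ('H'): step: R->3, L=5; H->plug->H->R->A->L->D->refl->C->L'->C->R'->F->plug->F
Char 2 ('F'): step: R->4, L=5; F->plug->F->R->C->L->C->refl->D->L'->A->R'->D->plug->D
Char 3 ('B'): step: R->5, L=5; B->plug->B->R->F->L->F->refl->H->L'->E->R'->G->plug->G
Char 4 ('H'): step: R->6, L=5; H->plug->H->R->B->L->G->refl->A->L'->H->R'->C->plug->C
Char 5 ('H'): step: R->7, L=5; H->plug->H->R->D->L->E->refl->B->L'->G->R'->B->plug->B
Char 6 ('F'): step: R->0, L->6 (L advanced); F->plug->F->R->H->L->C->refl->D->L'->C->R'->G->plug->G
Char 7 ('E'): step: R->1, L=6; E->plug->E->R->G->L->H->refl->F->L'->A->R'->C->plug->C
Char 8 ('G'): step: R->2, L=6; G->plug->G->R->D->L->G->refl->A->L'->F->R'->D->plug->D
Char 9 ('E'): step: R->3, L=6; E->plug->E->R->B->L->B->refl->E->L'->E->R'->C->plug->C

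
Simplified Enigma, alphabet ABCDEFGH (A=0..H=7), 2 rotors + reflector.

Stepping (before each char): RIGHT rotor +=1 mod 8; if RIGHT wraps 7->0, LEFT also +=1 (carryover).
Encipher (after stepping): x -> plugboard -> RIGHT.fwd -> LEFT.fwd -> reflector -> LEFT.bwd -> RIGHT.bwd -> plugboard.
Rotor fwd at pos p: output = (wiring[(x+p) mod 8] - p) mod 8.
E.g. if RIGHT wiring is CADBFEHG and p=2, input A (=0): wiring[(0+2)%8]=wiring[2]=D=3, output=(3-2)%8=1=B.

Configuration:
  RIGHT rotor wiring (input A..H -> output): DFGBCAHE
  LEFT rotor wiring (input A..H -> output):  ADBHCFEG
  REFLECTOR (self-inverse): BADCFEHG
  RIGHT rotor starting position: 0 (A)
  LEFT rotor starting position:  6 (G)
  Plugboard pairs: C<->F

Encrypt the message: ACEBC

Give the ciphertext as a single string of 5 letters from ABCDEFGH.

Char 1 ('A'): step: R->1, L=6; A->plug->A->R->E->L->D->refl->C->L'->C->R'->H->plug->H
Char 2 ('C'): step: R->2, L=6; C->plug->F->R->C->L->C->refl->D->L'->E->R'->A->plug->A
Char 3 ('E'): step: R->3, L=6; E->plug->E->R->B->L->A->refl->B->L'->F->R'->C->plug->F
Char 4 ('B'): step: R->4, L=6; B->plug->B->R->E->L->D->refl->C->L'->C->R'->G->plug->G
Char 5 ('C'): step: R->5, L=6; C->plug->F->R->B->L->A->refl->B->L'->F->R'->H->plug->H

Answer: HAFGH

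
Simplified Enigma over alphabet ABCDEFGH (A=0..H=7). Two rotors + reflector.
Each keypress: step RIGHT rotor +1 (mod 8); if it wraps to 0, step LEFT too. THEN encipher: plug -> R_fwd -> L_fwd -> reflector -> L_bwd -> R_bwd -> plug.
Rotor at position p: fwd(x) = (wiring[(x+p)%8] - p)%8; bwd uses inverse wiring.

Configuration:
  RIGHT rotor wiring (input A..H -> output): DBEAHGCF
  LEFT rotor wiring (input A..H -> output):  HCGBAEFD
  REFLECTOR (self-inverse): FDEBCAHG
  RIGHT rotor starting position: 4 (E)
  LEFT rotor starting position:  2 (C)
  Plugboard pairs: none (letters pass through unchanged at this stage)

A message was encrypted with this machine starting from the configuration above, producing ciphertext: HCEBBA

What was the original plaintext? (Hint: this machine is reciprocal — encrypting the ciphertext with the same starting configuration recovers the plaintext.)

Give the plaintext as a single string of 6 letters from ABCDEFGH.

Answer: AACCEH

Derivation:
Char 1 ('H'): step: R->5, L=2; H->plug->H->R->C->L->G->refl->H->L'->B->R'->A->plug->A
Char 2 ('C'): step: R->6, L=2; C->plug->C->R->F->L->B->refl->D->L'->E->R'->A->plug->A
Char 3 ('E'): step: R->7, L=2; E->plug->E->R->B->L->H->refl->G->L'->C->R'->C->plug->C
Char 4 ('B'): step: R->0, L->3 (L advanced); B->plug->B->R->B->L->F->refl->A->L'->E->R'->C->plug->C
Char 5 ('B'): step: R->1, L=3; B->plug->B->R->D->L->C->refl->E->L'->F->R'->E->plug->E
Char 6 ('A'): step: R->2, L=3; A->plug->A->R->C->L->B->refl->D->L'->H->R'->H->plug->H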